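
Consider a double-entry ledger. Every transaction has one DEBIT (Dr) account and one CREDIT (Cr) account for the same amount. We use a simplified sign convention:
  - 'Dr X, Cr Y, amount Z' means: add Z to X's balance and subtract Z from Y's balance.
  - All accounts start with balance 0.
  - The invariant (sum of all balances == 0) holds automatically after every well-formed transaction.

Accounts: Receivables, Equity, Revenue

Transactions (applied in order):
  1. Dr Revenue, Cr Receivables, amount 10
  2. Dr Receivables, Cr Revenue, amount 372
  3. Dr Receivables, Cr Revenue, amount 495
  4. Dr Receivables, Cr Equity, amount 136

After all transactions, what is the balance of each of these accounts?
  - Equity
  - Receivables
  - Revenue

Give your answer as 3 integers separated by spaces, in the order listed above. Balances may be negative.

After txn 1 (Dr Revenue, Cr Receivables, amount 10): Receivables=-10 Revenue=10
After txn 2 (Dr Receivables, Cr Revenue, amount 372): Receivables=362 Revenue=-362
After txn 3 (Dr Receivables, Cr Revenue, amount 495): Receivables=857 Revenue=-857
After txn 4 (Dr Receivables, Cr Equity, amount 136): Equity=-136 Receivables=993 Revenue=-857

Answer: -136 993 -857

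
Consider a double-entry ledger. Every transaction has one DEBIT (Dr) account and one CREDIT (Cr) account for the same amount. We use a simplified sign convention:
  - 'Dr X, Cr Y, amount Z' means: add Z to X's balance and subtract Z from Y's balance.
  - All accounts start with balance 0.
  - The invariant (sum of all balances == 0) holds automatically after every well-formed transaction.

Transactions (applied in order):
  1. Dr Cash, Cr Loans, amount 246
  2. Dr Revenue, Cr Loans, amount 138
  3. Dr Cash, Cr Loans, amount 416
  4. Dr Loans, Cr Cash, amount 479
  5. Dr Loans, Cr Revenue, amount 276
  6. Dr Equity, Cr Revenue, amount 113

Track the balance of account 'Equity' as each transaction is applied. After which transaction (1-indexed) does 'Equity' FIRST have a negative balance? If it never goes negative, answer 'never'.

After txn 1: Equity=0
After txn 2: Equity=0
After txn 3: Equity=0
After txn 4: Equity=0
After txn 5: Equity=0
After txn 6: Equity=113

Answer: never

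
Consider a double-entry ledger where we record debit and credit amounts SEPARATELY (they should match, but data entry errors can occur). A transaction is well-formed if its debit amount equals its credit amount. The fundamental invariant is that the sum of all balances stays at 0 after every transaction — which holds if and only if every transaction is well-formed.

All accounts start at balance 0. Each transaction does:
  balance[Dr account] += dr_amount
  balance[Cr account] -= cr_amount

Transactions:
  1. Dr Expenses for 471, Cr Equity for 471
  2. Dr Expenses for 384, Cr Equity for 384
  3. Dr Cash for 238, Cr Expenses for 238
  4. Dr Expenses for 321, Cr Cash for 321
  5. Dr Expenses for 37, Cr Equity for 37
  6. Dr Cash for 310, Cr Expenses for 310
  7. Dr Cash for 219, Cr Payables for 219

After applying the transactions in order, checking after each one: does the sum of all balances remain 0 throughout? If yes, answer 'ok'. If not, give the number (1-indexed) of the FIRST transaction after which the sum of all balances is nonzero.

Answer: ok

Derivation:
After txn 1: dr=471 cr=471 sum_balances=0
After txn 2: dr=384 cr=384 sum_balances=0
After txn 3: dr=238 cr=238 sum_balances=0
After txn 4: dr=321 cr=321 sum_balances=0
After txn 5: dr=37 cr=37 sum_balances=0
After txn 6: dr=310 cr=310 sum_balances=0
After txn 7: dr=219 cr=219 sum_balances=0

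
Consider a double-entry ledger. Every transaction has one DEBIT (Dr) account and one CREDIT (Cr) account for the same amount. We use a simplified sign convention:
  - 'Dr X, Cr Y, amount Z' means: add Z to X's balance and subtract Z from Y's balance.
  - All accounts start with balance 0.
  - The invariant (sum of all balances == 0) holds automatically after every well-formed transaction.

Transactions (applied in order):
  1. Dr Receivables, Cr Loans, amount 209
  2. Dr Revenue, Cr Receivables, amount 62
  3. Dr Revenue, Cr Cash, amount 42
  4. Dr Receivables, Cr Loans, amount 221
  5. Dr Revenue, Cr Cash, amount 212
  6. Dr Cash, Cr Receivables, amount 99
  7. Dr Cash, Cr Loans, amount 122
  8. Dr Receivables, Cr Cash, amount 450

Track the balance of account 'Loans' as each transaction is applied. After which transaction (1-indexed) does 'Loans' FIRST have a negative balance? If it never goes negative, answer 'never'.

After txn 1: Loans=-209

Answer: 1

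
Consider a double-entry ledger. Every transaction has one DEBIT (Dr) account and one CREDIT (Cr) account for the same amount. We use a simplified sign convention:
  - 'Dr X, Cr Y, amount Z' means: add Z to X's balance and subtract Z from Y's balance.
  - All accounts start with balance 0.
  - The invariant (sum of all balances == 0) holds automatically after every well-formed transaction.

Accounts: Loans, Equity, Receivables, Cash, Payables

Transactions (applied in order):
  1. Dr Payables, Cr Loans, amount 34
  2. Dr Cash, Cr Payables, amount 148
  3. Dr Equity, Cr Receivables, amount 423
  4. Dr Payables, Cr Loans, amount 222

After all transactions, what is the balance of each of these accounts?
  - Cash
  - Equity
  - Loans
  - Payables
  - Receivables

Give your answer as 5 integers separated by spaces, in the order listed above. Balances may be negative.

After txn 1 (Dr Payables, Cr Loans, amount 34): Loans=-34 Payables=34
After txn 2 (Dr Cash, Cr Payables, amount 148): Cash=148 Loans=-34 Payables=-114
After txn 3 (Dr Equity, Cr Receivables, amount 423): Cash=148 Equity=423 Loans=-34 Payables=-114 Receivables=-423
After txn 4 (Dr Payables, Cr Loans, amount 222): Cash=148 Equity=423 Loans=-256 Payables=108 Receivables=-423

Answer: 148 423 -256 108 -423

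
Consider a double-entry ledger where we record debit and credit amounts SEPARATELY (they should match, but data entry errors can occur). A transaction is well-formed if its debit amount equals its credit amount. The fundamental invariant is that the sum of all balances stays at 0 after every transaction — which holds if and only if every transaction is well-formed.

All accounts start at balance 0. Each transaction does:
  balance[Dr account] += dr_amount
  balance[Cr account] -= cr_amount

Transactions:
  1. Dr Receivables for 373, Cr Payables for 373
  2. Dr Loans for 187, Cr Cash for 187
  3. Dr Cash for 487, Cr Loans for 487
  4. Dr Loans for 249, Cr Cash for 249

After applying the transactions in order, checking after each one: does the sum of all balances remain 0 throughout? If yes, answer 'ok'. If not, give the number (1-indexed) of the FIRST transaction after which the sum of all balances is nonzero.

Answer: ok

Derivation:
After txn 1: dr=373 cr=373 sum_balances=0
After txn 2: dr=187 cr=187 sum_balances=0
After txn 3: dr=487 cr=487 sum_balances=0
After txn 4: dr=249 cr=249 sum_balances=0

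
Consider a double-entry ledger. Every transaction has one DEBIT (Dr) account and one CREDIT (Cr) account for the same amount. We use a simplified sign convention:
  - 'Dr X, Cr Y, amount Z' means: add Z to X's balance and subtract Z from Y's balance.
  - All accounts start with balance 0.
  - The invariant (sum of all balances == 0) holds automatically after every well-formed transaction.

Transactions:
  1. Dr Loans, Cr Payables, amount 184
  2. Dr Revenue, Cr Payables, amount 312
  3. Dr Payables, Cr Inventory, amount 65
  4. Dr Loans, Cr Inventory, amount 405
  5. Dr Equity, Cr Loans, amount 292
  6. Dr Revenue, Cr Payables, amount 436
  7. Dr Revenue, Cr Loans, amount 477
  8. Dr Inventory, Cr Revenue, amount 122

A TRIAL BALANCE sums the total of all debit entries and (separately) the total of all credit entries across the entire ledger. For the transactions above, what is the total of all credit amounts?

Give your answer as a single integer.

Answer: 2293

Derivation:
Txn 1: credit+=184
Txn 2: credit+=312
Txn 3: credit+=65
Txn 4: credit+=405
Txn 5: credit+=292
Txn 6: credit+=436
Txn 7: credit+=477
Txn 8: credit+=122
Total credits = 2293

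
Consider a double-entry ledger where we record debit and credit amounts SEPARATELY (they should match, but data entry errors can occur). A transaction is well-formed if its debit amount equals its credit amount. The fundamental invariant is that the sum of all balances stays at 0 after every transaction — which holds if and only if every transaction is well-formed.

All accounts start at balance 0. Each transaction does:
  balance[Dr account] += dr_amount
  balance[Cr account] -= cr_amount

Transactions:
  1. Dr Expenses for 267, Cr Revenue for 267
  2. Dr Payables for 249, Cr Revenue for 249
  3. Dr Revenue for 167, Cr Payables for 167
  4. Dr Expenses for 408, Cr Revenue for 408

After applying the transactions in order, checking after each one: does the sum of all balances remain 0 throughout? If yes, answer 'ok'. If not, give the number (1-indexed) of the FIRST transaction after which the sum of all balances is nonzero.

After txn 1: dr=267 cr=267 sum_balances=0
After txn 2: dr=249 cr=249 sum_balances=0
After txn 3: dr=167 cr=167 sum_balances=0
After txn 4: dr=408 cr=408 sum_balances=0

Answer: ok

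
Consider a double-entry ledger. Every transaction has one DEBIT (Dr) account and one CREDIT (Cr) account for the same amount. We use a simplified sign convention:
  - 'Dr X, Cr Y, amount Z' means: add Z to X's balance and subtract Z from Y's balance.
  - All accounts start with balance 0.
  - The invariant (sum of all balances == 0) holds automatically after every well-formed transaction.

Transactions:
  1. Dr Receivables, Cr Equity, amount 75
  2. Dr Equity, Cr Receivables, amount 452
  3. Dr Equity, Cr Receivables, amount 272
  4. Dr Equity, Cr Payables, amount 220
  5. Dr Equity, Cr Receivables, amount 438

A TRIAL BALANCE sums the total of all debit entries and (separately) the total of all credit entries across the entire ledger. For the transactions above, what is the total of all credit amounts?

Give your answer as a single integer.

Txn 1: credit+=75
Txn 2: credit+=452
Txn 3: credit+=272
Txn 4: credit+=220
Txn 5: credit+=438
Total credits = 1457

Answer: 1457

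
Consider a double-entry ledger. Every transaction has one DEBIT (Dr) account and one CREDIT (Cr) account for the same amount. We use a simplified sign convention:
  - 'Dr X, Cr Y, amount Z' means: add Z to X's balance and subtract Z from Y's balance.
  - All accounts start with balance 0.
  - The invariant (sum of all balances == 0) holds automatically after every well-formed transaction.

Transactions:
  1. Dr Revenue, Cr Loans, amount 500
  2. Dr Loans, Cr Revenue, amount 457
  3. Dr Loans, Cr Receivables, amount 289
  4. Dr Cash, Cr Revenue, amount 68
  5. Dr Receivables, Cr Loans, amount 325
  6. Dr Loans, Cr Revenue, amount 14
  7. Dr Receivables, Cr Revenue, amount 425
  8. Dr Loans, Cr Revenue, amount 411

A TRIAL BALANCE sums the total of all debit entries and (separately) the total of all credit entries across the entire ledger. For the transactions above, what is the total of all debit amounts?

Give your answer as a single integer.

Answer: 2489

Derivation:
Txn 1: debit+=500
Txn 2: debit+=457
Txn 3: debit+=289
Txn 4: debit+=68
Txn 5: debit+=325
Txn 6: debit+=14
Txn 7: debit+=425
Txn 8: debit+=411
Total debits = 2489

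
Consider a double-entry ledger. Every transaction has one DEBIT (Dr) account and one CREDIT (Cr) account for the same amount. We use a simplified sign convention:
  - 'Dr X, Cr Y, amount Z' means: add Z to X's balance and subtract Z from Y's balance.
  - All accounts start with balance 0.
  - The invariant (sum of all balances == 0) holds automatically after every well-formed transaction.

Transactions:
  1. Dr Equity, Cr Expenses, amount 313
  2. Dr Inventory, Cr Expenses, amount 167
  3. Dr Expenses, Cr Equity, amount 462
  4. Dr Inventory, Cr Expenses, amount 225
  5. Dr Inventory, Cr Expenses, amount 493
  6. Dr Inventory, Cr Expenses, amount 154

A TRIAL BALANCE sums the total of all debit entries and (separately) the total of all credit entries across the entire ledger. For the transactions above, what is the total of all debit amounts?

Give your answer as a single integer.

Txn 1: debit+=313
Txn 2: debit+=167
Txn 3: debit+=462
Txn 4: debit+=225
Txn 5: debit+=493
Txn 6: debit+=154
Total debits = 1814

Answer: 1814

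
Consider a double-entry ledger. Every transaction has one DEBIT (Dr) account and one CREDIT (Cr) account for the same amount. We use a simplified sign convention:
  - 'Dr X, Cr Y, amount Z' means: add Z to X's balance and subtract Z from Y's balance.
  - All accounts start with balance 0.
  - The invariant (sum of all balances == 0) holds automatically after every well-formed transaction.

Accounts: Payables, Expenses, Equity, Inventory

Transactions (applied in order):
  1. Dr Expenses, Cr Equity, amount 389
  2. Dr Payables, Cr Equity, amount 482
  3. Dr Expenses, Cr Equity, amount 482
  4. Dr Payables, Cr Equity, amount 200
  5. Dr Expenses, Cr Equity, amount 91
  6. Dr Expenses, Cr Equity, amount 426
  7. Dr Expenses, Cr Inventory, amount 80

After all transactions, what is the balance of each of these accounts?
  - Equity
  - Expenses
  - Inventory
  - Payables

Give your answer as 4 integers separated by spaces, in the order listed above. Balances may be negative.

Answer: -2070 1468 -80 682

Derivation:
After txn 1 (Dr Expenses, Cr Equity, amount 389): Equity=-389 Expenses=389
After txn 2 (Dr Payables, Cr Equity, amount 482): Equity=-871 Expenses=389 Payables=482
After txn 3 (Dr Expenses, Cr Equity, amount 482): Equity=-1353 Expenses=871 Payables=482
After txn 4 (Dr Payables, Cr Equity, amount 200): Equity=-1553 Expenses=871 Payables=682
After txn 5 (Dr Expenses, Cr Equity, amount 91): Equity=-1644 Expenses=962 Payables=682
After txn 6 (Dr Expenses, Cr Equity, amount 426): Equity=-2070 Expenses=1388 Payables=682
After txn 7 (Dr Expenses, Cr Inventory, amount 80): Equity=-2070 Expenses=1468 Inventory=-80 Payables=682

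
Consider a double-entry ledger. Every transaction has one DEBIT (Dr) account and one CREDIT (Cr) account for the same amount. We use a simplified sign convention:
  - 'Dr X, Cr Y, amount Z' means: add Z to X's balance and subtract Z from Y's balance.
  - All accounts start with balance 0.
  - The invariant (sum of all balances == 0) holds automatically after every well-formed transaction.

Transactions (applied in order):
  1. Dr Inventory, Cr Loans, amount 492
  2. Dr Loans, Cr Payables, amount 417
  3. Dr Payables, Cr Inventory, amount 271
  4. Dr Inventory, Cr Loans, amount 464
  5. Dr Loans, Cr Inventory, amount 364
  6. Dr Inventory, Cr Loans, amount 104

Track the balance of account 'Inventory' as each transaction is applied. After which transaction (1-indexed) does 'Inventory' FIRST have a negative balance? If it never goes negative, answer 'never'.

Answer: never

Derivation:
After txn 1: Inventory=492
After txn 2: Inventory=492
After txn 3: Inventory=221
After txn 4: Inventory=685
After txn 5: Inventory=321
After txn 6: Inventory=425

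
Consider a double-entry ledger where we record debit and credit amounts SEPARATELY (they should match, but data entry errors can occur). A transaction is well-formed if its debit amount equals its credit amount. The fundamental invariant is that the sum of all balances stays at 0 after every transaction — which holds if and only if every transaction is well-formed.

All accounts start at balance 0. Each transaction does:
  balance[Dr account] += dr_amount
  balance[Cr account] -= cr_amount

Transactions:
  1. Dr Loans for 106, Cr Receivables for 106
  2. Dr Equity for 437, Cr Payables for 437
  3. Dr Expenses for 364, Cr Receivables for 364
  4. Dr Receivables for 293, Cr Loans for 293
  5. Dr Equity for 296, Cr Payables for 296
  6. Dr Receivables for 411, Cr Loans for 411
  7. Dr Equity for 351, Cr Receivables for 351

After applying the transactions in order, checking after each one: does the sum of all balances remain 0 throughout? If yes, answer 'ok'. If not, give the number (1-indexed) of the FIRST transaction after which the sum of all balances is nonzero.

After txn 1: dr=106 cr=106 sum_balances=0
After txn 2: dr=437 cr=437 sum_balances=0
After txn 3: dr=364 cr=364 sum_balances=0
After txn 4: dr=293 cr=293 sum_balances=0
After txn 5: dr=296 cr=296 sum_balances=0
After txn 6: dr=411 cr=411 sum_balances=0
After txn 7: dr=351 cr=351 sum_balances=0

Answer: ok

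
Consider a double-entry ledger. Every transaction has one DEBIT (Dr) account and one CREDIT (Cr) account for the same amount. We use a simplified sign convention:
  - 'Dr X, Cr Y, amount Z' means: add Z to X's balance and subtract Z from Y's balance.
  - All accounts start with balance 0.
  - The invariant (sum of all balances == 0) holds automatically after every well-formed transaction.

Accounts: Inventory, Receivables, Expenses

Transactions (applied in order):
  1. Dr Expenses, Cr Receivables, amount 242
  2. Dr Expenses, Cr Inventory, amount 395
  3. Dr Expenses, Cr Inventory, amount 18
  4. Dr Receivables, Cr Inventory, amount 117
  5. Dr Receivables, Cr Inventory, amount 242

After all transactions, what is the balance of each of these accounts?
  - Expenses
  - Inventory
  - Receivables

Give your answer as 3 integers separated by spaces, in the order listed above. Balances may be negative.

After txn 1 (Dr Expenses, Cr Receivables, amount 242): Expenses=242 Receivables=-242
After txn 2 (Dr Expenses, Cr Inventory, amount 395): Expenses=637 Inventory=-395 Receivables=-242
After txn 3 (Dr Expenses, Cr Inventory, amount 18): Expenses=655 Inventory=-413 Receivables=-242
After txn 4 (Dr Receivables, Cr Inventory, amount 117): Expenses=655 Inventory=-530 Receivables=-125
After txn 5 (Dr Receivables, Cr Inventory, amount 242): Expenses=655 Inventory=-772 Receivables=117

Answer: 655 -772 117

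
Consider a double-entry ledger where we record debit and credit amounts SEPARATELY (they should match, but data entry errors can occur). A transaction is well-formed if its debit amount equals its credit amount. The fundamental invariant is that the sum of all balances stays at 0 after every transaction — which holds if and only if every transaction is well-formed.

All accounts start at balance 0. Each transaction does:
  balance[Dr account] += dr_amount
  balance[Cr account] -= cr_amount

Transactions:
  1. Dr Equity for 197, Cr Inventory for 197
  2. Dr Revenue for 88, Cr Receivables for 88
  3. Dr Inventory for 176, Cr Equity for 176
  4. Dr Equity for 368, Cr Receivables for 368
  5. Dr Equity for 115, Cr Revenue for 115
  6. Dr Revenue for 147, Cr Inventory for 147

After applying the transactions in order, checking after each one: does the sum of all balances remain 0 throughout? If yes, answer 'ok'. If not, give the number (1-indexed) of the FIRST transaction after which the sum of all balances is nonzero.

Answer: ok

Derivation:
After txn 1: dr=197 cr=197 sum_balances=0
After txn 2: dr=88 cr=88 sum_balances=0
After txn 3: dr=176 cr=176 sum_balances=0
After txn 4: dr=368 cr=368 sum_balances=0
After txn 5: dr=115 cr=115 sum_balances=0
After txn 6: dr=147 cr=147 sum_balances=0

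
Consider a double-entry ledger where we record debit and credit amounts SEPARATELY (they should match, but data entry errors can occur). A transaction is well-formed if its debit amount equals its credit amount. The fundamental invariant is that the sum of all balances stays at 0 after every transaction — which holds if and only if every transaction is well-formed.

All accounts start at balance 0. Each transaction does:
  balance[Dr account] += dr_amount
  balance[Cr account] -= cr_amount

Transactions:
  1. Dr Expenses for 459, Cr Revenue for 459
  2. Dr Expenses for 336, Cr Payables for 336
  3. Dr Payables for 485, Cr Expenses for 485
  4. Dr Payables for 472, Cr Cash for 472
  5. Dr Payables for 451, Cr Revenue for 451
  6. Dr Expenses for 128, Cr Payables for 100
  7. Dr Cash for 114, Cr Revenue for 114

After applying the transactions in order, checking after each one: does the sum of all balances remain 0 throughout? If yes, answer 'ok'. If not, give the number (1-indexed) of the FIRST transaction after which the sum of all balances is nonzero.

Answer: 6

Derivation:
After txn 1: dr=459 cr=459 sum_balances=0
After txn 2: dr=336 cr=336 sum_balances=0
After txn 3: dr=485 cr=485 sum_balances=0
After txn 4: dr=472 cr=472 sum_balances=0
After txn 5: dr=451 cr=451 sum_balances=0
After txn 6: dr=128 cr=100 sum_balances=28
After txn 7: dr=114 cr=114 sum_balances=28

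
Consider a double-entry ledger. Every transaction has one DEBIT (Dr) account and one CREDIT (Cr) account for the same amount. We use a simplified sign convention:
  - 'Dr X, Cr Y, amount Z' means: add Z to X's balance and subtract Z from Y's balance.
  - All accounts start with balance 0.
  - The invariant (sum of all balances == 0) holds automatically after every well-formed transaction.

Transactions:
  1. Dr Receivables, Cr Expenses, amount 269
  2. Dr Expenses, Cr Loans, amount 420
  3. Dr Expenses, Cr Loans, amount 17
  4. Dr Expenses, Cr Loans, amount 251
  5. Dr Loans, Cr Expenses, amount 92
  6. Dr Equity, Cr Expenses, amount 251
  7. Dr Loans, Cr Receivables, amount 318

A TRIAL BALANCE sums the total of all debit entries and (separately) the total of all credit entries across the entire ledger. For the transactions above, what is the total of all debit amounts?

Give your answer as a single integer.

Answer: 1618

Derivation:
Txn 1: debit+=269
Txn 2: debit+=420
Txn 3: debit+=17
Txn 4: debit+=251
Txn 5: debit+=92
Txn 6: debit+=251
Txn 7: debit+=318
Total debits = 1618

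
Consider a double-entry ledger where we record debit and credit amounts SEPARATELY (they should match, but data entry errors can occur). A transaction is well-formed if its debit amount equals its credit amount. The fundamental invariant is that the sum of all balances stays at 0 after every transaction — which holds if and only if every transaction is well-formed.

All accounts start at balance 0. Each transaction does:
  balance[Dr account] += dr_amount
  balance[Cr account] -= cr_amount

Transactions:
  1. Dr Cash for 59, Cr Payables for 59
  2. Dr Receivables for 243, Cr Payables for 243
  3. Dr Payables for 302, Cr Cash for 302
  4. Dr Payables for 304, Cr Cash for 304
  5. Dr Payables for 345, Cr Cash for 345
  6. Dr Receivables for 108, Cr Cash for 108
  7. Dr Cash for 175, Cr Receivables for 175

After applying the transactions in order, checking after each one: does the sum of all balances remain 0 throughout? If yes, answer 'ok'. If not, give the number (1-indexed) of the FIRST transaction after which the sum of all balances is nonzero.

Answer: ok

Derivation:
After txn 1: dr=59 cr=59 sum_balances=0
After txn 2: dr=243 cr=243 sum_balances=0
After txn 3: dr=302 cr=302 sum_balances=0
After txn 4: dr=304 cr=304 sum_balances=0
After txn 5: dr=345 cr=345 sum_balances=0
After txn 6: dr=108 cr=108 sum_balances=0
After txn 7: dr=175 cr=175 sum_balances=0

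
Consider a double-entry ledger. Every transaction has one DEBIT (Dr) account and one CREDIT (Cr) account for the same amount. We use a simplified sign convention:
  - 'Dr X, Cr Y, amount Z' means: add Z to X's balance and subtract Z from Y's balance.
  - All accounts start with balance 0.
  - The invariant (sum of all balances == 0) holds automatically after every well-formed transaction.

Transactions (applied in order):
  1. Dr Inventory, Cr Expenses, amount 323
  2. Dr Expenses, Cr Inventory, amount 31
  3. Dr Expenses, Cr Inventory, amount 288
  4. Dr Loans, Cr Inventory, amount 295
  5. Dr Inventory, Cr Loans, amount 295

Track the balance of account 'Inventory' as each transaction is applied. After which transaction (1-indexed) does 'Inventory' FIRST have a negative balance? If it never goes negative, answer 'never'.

After txn 1: Inventory=323
After txn 2: Inventory=292
After txn 3: Inventory=4
After txn 4: Inventory=-291

Answer: 4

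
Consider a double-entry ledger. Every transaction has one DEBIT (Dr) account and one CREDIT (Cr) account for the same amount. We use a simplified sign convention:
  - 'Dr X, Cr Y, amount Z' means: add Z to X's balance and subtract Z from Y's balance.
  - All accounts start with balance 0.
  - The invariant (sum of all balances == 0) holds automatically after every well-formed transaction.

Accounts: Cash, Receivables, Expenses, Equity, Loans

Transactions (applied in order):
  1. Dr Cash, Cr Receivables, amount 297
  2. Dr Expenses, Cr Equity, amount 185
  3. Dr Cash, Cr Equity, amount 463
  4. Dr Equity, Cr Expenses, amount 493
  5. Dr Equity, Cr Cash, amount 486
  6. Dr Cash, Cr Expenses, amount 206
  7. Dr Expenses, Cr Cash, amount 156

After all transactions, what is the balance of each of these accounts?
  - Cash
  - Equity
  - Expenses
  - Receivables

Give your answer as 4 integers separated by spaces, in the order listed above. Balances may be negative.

Answer: 324 331 -358 -297

Derivation:
After txn 1 (Dr Cash, Cr Receivables, amount 297): Cash=297 Receivables=-297
After txn 2 (Dr Expenses, Cr Equity, amount 185): Cash=297 Equity=-185 Expenses=185 Receivables=-297
After txn 3 (Dr Cash, Cr Equity, amount 463): Cash=760 Equity=-648 Expenses=185 Receivables=-297
After txn 4 (Dr Equity, Cr Expenses, amount 493): Cash=760 Equity=-155 Expenses=-308 Receivables=-297
After txn 5 (Dr Equity, Cr Cash, amount 486): Cash=274 Equity=331 Expenses=-308 Receivables=-297
After txn 6 (Dr Cash, Cr Expenses, amount 206): Cash=480 Equity=331 Expenses=-514 Receivables=-297
After txn 7 (Dr Expenses, Cr Cash, amount 156): Cash=324 Equity=331 Expenses=-358 Receivables=-297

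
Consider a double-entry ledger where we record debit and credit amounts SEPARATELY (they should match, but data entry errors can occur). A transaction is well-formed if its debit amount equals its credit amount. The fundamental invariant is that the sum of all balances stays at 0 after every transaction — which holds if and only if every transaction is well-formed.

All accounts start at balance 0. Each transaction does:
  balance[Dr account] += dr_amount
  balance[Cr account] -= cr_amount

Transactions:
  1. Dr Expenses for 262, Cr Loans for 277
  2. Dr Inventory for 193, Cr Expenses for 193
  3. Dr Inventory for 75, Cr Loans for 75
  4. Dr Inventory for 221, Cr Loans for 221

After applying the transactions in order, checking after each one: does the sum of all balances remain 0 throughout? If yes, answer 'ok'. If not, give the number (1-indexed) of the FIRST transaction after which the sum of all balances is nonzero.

Answer: 1

Derivation:
After txn 1: dr=262 cr=277 sum_balances=-15
After txn 2: dr=193 cr=193 sum_balances=-15
After txn 3: dr=75 cr=75 sum_balances=-15
After txn 4: dr=221 cr=221 sum_balances=-15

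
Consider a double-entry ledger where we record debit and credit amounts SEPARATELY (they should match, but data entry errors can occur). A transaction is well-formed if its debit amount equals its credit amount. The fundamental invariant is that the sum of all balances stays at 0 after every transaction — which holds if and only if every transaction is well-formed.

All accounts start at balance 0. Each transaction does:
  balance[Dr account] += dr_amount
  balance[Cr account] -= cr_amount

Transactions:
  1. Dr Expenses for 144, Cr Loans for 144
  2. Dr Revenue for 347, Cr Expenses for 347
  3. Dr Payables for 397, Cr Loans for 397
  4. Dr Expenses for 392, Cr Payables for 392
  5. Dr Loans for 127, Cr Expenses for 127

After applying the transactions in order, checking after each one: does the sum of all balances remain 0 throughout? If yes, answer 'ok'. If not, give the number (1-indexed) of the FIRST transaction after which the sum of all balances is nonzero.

After txn 1: dr=144 cr=144 sum_balances=0
After txn 2: dr=347 cr=347 sum_balances=0
After txn 3: dr=397 cr=397 sum_balances=0
After txn 4: dr=392 cr=392 sum_balances=0
After txn 5: dr=127 cr=127 sum_balances=0

Answer: ok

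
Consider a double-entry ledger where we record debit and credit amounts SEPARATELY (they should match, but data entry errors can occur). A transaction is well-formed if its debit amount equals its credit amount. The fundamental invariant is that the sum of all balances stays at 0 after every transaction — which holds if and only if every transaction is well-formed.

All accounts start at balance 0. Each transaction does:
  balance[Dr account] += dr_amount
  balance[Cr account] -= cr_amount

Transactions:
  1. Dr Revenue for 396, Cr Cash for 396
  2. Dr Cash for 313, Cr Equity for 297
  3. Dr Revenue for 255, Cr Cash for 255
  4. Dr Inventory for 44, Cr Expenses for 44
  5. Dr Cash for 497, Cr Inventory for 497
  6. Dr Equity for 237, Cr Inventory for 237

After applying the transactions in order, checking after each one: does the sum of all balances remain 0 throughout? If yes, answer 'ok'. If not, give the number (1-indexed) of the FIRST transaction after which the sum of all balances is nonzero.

After txn 1: dr=396 cr=396 sum_balances=0
After txn 2: dr=313 cr=297 sum_balances=16
After txn 3: dr=255 cr=255 sum_balances=16
After txn 4: dr=44 cr=44 sum_balances=16
After txn 5: dr=497 cr=497 sum_balances=16
After txn 6: dr=237 cr=237 sum_balances=16

Answer: 2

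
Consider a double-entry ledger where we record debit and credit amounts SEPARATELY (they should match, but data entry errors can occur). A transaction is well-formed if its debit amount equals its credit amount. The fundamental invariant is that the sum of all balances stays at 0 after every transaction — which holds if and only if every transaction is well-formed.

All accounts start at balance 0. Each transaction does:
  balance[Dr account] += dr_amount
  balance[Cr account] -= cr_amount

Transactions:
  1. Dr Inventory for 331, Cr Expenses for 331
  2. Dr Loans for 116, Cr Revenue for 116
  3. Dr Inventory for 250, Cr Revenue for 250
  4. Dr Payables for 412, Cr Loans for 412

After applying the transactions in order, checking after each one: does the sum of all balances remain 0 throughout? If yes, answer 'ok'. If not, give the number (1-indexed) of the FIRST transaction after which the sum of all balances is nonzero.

After txn 1: dr=331 cr=331 sum_balances=0
After txn 2: dr=116 cr=116 sum_balances=0
After txn 3: dr=250 cr=250 sum_balances=0
After txn 4: dr=412 cr=412 sum_balances=0

Answer: ok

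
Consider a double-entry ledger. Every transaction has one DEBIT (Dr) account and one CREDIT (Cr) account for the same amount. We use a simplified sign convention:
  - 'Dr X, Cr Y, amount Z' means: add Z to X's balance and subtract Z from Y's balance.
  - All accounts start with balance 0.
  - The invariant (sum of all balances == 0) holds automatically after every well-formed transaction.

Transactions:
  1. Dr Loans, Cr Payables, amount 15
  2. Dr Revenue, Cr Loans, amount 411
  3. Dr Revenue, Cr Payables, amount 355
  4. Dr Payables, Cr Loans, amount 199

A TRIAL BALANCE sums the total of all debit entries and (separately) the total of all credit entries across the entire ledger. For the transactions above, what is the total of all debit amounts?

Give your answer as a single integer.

Answer: 980

Derivation:
Txn 1: debit+=15
Txn 2: debit+=411
Txn 3: debit+=355
Txn 4: debit+=199
Total debits = 980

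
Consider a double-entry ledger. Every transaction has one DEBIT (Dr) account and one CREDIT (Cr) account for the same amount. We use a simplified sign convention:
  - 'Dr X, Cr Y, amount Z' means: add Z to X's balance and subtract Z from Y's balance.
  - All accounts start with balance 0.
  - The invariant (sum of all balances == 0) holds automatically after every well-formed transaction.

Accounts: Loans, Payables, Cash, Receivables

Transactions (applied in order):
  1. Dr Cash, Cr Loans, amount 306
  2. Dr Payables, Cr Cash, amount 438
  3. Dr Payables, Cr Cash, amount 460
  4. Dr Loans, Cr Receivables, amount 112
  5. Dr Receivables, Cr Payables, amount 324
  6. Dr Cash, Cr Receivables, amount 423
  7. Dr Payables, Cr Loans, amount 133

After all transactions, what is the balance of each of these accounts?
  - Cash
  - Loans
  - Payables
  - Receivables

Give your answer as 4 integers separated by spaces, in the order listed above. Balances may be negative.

After txn 1 (Dr Cash, Cr Loans, amount 306): Cash=306 Loans=-306
After txn 2 (Dr Payables, Cr Cash, amount 438): Cash=-132 Loans=-306 Payables=438
After txn 3 (Dr Payables, Cr Cash, amount 460): Cash=-592 Loans=-306 Payables=898
After txn 4 (Dr Loans, Cr Receivables, amount 112): Cash=-592 Loans=-194 Payables=898 Receivables=-112
After txn 5 (Dr Receivables, Cr Payables, amount 324): Cash=-592 Loans=-194 Payables=574 Receivables=212
After txn 6 (Dr Cash, Cr Receivables, amount 423): Cash=-169 Loans=-194 Payables=574 Receivables=-211
After txn 7 (Dr Payables, Cr Loans, amount 133): Cash=-169 Loans=-327 Payables=707 Receivables=-211

Answer: -169 -327 707 -211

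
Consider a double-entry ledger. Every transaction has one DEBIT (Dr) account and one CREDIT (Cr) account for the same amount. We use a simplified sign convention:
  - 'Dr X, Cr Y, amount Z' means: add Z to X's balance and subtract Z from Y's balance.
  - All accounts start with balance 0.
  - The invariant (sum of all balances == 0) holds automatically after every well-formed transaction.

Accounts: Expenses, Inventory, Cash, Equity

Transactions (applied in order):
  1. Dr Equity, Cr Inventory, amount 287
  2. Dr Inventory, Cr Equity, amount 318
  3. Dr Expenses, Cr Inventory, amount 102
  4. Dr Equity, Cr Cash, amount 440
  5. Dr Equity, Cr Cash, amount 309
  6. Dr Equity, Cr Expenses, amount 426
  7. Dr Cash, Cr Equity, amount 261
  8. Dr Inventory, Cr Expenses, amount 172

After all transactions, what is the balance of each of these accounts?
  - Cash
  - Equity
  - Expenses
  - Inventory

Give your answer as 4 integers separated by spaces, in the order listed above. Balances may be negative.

After txn 1 (Dr Equity, Cr Inventory, amount 287): Equity=287 Inventory=-287
After txn 2 (Dr Inventory, Cr Equity, amount 318): Equity=-31 Inventory=31
After txn 3 (Dr Expenses, Cr Inventory, amount 102): Equity=-31 Expenses=102 Inventory=-71
After txn 4 (Dr Equity, Cr Cash, amount 440): Cash=-440 Equity=409 Expenses=102 Inventory=-71
After txn 5 (Dr Equity, Cr Cash, amount 309): Cash=-749 Equity=718 Expenses=102 Inventory=-71
After txn 6 (Dr Equity, Cr Expenses, amount 426): Cash=-749 Equity=1144 Expenses=-324 Inventory=-71
After txn 7 (Dr Cash, Cr Equity, amount 261): Cash=-488 Equity=883 Expenses=-324 Inventory=-71
After txn 8 (Dr Inventory, Cr Expenses, amount 172): Cash=-488 Equity=883 Expenses=-496 Inventory=101

Answer: -488 883 -496 101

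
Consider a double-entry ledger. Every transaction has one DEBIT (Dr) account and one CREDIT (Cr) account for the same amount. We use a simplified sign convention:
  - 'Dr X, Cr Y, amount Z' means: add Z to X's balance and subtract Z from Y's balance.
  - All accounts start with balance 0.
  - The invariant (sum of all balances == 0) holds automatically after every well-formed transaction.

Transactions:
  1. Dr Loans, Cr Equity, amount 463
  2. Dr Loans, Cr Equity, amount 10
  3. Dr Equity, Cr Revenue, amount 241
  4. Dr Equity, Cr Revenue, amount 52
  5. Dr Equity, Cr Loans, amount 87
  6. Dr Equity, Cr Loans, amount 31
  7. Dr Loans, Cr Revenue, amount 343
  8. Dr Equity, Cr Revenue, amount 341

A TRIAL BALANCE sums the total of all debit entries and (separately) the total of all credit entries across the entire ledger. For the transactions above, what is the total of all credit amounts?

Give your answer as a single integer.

Txn 1: credit+=463
Txn 2: credit+=10
Txn 3: credit+=241
Txn 4: credit+=52
Txn 5: credit+=87
Txn 6: credit+=31
Txn 7: credit+=343
Txn 8: credit+=341
Total credits = 1568

Answer: 1568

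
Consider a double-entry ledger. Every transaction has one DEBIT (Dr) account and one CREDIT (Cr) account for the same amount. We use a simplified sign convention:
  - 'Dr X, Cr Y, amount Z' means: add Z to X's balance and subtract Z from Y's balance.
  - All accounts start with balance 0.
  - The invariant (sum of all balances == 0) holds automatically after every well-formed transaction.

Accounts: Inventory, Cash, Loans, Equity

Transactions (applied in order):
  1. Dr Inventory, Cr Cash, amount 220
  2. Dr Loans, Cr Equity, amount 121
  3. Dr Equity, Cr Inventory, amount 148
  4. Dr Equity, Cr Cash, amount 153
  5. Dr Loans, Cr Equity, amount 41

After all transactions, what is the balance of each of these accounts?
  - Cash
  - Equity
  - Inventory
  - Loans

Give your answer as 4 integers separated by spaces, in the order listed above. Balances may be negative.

Answer: -373 139 72 162

Derivation:
After txn 1 (Dr Inventory, Cr Cash, amount 220): Cash=-220 Inventory=220
After txn 2 (Dr Loans, Cr Equity, amount 121): Cash=-220 Equity=-121 Inventory=220 Loans=121
After txn 3 (Dr Equity, Cr Inventory, amount 148): Cash=-220 Equity=27 Inventory=72 Loans=121
After txn 4 (Dr Equity, Cr Cash, amount 153): Cash=-373 Equity=180 Inventory=72 Loans=121
After txn 5 (Dr Loans, Cr Equity, amount 41): Cash=-373 Equity=139 Inventory=72 Loans=162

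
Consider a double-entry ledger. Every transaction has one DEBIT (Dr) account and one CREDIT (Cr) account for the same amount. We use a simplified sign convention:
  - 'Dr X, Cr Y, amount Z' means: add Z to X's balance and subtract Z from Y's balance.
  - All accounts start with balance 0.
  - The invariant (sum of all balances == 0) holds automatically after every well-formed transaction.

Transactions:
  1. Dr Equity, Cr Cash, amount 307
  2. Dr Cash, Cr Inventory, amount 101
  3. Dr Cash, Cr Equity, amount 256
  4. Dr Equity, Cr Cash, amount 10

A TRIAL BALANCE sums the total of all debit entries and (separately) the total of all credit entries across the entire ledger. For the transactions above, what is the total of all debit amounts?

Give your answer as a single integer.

Txn 1: debit+=307
Txn 2: debit+=101
Txn 3: debit+=256
Txn 4: debit+=10
Total debits = 674

Answer: 674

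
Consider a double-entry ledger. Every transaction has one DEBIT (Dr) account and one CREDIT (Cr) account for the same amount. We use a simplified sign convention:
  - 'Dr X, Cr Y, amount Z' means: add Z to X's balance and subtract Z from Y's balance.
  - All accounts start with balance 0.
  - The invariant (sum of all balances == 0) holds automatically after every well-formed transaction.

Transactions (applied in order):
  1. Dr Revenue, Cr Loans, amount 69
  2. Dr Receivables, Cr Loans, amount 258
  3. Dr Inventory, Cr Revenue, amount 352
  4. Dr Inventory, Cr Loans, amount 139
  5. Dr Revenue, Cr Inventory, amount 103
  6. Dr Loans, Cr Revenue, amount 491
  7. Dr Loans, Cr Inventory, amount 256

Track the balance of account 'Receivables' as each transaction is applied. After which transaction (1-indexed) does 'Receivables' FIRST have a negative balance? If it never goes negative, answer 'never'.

Answer: never

Derivation:
After txn 1: Receivables=0
After txn 2: Receivables=258
After txn 3: Receivables=258
After txn 4: Receivables=258
After txn 5: Receivables=258
After txn 6: Receivables=258
After txn 7: Receivables=258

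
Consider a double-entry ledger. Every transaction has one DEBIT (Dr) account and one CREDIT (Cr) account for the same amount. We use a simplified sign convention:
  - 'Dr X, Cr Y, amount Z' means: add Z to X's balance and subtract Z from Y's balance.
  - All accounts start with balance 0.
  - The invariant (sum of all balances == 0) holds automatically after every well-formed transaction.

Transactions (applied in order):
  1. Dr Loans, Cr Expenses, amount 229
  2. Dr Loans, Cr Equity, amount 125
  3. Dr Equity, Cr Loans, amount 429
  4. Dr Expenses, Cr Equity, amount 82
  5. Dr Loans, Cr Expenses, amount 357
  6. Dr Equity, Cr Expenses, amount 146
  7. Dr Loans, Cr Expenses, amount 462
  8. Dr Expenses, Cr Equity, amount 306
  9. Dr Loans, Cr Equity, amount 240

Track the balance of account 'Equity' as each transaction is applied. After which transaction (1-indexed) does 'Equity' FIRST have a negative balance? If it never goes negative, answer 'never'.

Answer: 2

Derivation:
After txn 1: Equity=0
After txn 2: Equity=-125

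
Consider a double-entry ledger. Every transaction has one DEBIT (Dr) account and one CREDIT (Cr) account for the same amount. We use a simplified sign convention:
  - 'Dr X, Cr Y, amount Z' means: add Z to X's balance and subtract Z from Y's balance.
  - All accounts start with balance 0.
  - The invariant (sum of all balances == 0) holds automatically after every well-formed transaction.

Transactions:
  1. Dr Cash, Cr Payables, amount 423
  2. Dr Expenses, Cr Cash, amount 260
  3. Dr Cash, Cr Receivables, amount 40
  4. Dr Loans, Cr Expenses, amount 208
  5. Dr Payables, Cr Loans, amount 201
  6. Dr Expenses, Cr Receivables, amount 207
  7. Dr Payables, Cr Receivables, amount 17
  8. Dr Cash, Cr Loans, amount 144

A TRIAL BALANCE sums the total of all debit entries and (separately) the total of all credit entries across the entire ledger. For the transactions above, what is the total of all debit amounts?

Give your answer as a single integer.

Txn 1: debit+=423
Txn 2: debit+=260
Txn 3: debit+=40
Txn 4: debit+=208
Txn 5: debit+=201
Txn 6: debit+=207
Txn 7: debit+=17
Txn 8: debit+=144
Total debits = 1500

Answer: 1500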